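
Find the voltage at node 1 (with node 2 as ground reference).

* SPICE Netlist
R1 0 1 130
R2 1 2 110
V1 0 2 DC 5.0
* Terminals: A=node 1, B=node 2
Nodal analysis, taking node 2 as the 0 V reference.
Source V1 fixes V_0 = 5 V.
KCL at each unknown node (sum of currents leaving = 0; resistances in Ω):
  Node 1: (V_1 - 5)/130 + (V_1 - 0)/110 = 0
Collecting terms: 0.01678 × V_1 = 0.03846  =>  V_1 = 2.292 V
The requested potential is V_1 = 2.292 V.

Final answer: V_1 = 2.292 V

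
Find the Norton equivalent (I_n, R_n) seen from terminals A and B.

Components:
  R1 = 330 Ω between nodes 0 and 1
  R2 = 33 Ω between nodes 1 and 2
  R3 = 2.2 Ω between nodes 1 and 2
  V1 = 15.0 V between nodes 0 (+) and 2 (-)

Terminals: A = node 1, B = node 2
Find the Thévenin equivalent first; then I_n = V_th/R_th and R_n = R_th.
Step 1 — V_th is the open-circuit voltage V_A - V_B (nothing connected across the terminals).
Nodal analysis, taking node 2 as the 0 V reference.
Source V1 fixes V_0 = 15 V.
KCL at each unknown node (sum of currents leaving = 0; resistances in Ω):
  Node 1: (V_1 - 15)/330 + (V_1 - 0)/33 + (V_1 - 0)/2.2 = 0
Collecting terms: 0.4879 × V_1 = 0.04545  =>  V_1 = 0.09317 V
V_th = V_1 - V_2 = 0.09317 - 0 = 0.09317 V
Step 2 — R_th: zero the source — replace V1 by a short circuit (node 2 merges into node 0) — and find the resistance seen between A (node 1) and B (node 0).
Reduce the network between node 1 (A) and node 0 (B) by series/parallel combination:
  Rp1 = R1 ‖ R2 ‖ R3 (parallel, all between nodes 0 and 1) = 1/(1/330 + 1/33 + 1/2.2) = 2.05 Ω
R_th = 2.05 Ω
I_n = V_th/R_th = 0.09317/2.05 = 0.04545 A, and R_n = R_th = 2.05 Ω

Final answer: I_n = 0.04545 A, R_n = 2.05 Ω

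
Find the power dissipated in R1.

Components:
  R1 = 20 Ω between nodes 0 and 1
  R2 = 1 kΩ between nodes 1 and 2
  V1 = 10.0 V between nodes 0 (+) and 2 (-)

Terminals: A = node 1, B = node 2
Nodal analysis, taking node 2 as the 0 V reference.
Source V1 fixes V_0 = 10 V.
KCL at each unknown node (sum of currents leaving = 0; resistances in Ω):
  Node 1: (V_1 - 10)/20 + (V_1 - 0)/1000 = 0
Collecting terms: 0.051 × V_1 = 0.5  =>  V_1 = 9.804 V
I_R1 = (V_0 - V_1)/R1 = (10 - 9.804)/20 = 0.009804 A
P_R1 = I_R1² × R1 = (0.009804)² × 20 = 0.001922 W

Final answer: 0.001922 W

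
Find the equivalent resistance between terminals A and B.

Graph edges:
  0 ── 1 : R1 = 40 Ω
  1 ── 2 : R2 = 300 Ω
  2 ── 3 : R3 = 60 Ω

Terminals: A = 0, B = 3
Reduce the network between node 0 (A) and node 3 (B) by series/parallel combination:
  Rs1 = R1 + R2 (series, joined only at node 1) = 40 + 300 = 340 Ω
  Rs2 = R3 + Rs1 (series, joined only at node 2) = 60 + 340 = 400 Ω
R_eq = 400 Ω

Final answer: 400 Ω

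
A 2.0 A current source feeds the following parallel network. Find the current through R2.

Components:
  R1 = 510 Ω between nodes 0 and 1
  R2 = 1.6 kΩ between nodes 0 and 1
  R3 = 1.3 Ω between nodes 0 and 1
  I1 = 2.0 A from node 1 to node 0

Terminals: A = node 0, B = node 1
All resistors sit directly between nodes 0 and 1, so they are in parallel and share one voltage V; the full source current 2 A splits among them.
1/R_par = 1/510 + 1/1600 + 1/1.3 = 0.7718 S  =>  R_par = 1.296 Ω
V = I × R_par = 2 × 1.296 = 2.591 V
I_R2 = V/R2 = 2.591/1600 = 0.00162 A

Final answer: 0.00162 A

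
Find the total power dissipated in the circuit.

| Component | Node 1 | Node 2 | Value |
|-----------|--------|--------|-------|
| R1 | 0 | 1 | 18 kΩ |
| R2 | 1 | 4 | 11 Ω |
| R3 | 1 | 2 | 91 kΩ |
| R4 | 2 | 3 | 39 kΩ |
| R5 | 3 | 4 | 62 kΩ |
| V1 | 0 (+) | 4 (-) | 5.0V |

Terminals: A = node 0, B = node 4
Nodal analysis, taking node 4 as the 0 V reference.
Source V1 fixes V_0 = 5 V.
KCL at each unknown node (sum of currents leaving = 0; resistances in Ω):
  Node 1: (V_1 - 5)/18000 + (V_1 - 0)/11 + (V_1 - V_2)/91000 = 0
  Node 2: (V_2 - V_1)/91000 + (V_2 - V_3)/39000 = 0
  Node 3: (V_3 - V_2)/39000 + (V_3 - 0)/62000 = 0
Collecting terms (coefficients in siemens):
  0.09098·V_1 - 0.00001099·V_2 = 0.0002778
  0.00003663·V_2 - 0.00001099·V_1 - 0.00002564·V_3 = 0
  0.00004177·V_3 - 0.00002564·V_2 = 0
Solving these 3 simultaneous equations (Gaussian elimination) gives:
  V_1 = 0.003054 V, V_2 = 0.001606 V, V_3 = 0.000986 V
Power in each resistor, P = (ΔV)²/R:
  P_R1 = (5 - 0.003054)²/18000 = 0.001387 W
  P_R2 = (0.003054 - 0)²/11 = 0.0000008476 W
  P_R3 = (0.003054 - 0.001606)²/91000 = 0.00000000002302 W
  P_R4 = (0.001606 - 0.000986)²/39000 = 0.000000000009864 W
  P_R5 = (0.000986 - 0)²/62000 = 0.00000000001568 W
P_total = P_R1 + P_R2 + P_R3 + P_R4 + P_R5 = 0.001388 W

Final answer: 0.001388 W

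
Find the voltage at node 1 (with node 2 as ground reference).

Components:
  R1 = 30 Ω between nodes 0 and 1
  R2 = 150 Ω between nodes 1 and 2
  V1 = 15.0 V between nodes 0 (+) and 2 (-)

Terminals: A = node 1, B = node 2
Nodal analysis, taking node 2 as the 0 V reference.
Source V1 fixes V_0 = 15 V.
KCL at each unknown node (sum of currents leaving = 0; resistances in Ω):
  Node 1: (V_1 - 15)/30 + (V_1 - 0)/150 = 0
Collecting terms: 0.04 × V_1 = 0.5  =>  V_1 = 12.5 V
The requested potential is V_1 = 12.5 V.

Final answer: V_1 = 12.5 V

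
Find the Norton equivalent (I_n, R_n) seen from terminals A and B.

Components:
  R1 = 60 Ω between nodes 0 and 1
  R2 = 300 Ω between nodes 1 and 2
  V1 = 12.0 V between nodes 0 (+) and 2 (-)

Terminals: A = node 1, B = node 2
Find the Thévenin equivalent first; then I_n = V_th/R_th and R_n = R_th.
Step 1 — V_th is the open-circuit voltage V_A - V_B (nothing connected across the terminals).
Nodal analysis, taking node 2 as the 0 V reference.
Source V1 fixes V_0 = 12 V.
KCL at each unknown node (sum of currents leaving = 0; resistances in Ω):
  Node 1: (V_1 - 12)/60 + (V_1 - 0)/300 = 0
Collecting terms: 0.02 × V_1 = 0.2  =>  V_1 = 10 V
V_th = V_1 - V_2 = 10 - 0 = 10 V
Step 2 — R_th: zero the source — replace V1 by a short circuit (node 2 merges into node 0) — and find the resistance seen between A (node 1) and B (node 0).
Reduce the network between node 1 (A) and node 0 (B) by series/parallel combination:
  Rp1 = R1 ‖ R2 (parallel, both between nodes 0 and 1) = 1/(1/60 + 1/300) = 50 Ω
R_th = 50 Ω
I_n = V_th/R_th = 10/50 = 0.2 A, and R_n = R_th = 50 Ω

Final answer: I_n = 0.2 A, R_n = 50 Ω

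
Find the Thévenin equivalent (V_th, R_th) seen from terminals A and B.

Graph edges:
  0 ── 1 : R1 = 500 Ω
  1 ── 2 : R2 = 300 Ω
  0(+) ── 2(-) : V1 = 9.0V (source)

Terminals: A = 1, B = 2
Step 1 — V_th is the open-circuit voltage V_A - V_B (nothing connected across the terminals).
Nodal analysis, taking node 2 as the 0 V reference.
Source V1 fixes V_0 = 9 V.
KCL at each unknown node (sum of currents leaving = 0; resistances in Ω):
  Node 1: (V_1 - 9)/500 + (V_1 - 0)/300 = 0
Collecting terms: 0.005333 × V_1 = 0.018  =>  V_1 = 3.375 V
V_th = V_1 - V_2 = 3.375 - 0 = 3.375 V
Step 2 — R_th: zero the source — replace V1 by a short circuit (node 2 merges into node 0) — and find the resistance seen between A (node 1) and B (node 0).
Reduce the network between node 1 (A) and node 0 (B) by series/parallel combination:
  Rp1 = R1 ‖ R2 (parallel, both between nodes 0 and 1) = 1/(1/500 + 1/300) = 187.5 Ω
R_th = 187.5 Ω

Final answer: V_th = 3.375 V, R_th = 187.5 Ω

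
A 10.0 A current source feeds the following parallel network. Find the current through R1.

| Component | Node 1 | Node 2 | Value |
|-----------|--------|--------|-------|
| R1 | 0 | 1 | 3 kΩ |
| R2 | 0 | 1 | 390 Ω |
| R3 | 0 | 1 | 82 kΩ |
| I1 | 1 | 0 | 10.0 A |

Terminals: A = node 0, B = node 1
All resistors sit directly between nodes 0 and 1, so they are in parallel and share one voltage V; the full source current 10 A splits among them.
1/R_par = 1/3000 + 1/390 + 1/82000 = 0.00291 S  =>  R_par = 343.7 Ω
V = I × R_par = 10 × 343.7 = 3437 V
I_R1 = V/R1 = 3437/3000 = 1.146 A

Final answer: 1.146 A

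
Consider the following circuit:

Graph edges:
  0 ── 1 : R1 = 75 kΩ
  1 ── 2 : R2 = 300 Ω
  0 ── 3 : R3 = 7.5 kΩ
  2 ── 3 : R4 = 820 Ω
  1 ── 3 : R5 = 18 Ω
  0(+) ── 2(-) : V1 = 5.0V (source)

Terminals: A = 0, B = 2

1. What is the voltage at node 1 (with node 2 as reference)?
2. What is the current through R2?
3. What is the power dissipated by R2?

Nodal analysis, taking node 2 as the 0 V reference.
Source V1 fixes V_0 = 5 V.
KCL at each unknown node (sum of currents leaving = 0; resistances in Ω):
  Node 1: (V_1 - 5)/75000 + (V_1 - 0)/300 + (V_1 - V_3)/18 = 0
  Node 3: (V_3 - 5)/7500 + (V_3 - 0)/820 + (V_3 - V_1)/18 = 0
Collecting terms (coefficients in siemens):
  0.0589·V_1 - 0.05556·V_3 = 0.00006667
  0.05691·V_3 - 0.05556·V_1 = 0.0006667
Determinant D = (0.0589)(0.05691) - (-0.05556)(-0.05556) = 0.0002656
V_1 = [(0.00006667)(0.05691) - (-0.05556)(0.0006667)]/D = 0.1537 V
V_3 = [(0.0589)(0.0006667) - (0.00006667)(-0.05556)]/D = 0.1618 V
Part 1:
  Read off the nodal solution: V_1 = 0.1537 V
Part 2:
  I_R2 = (V_1 - V_2)/R2 = (0.1537 - 0)/300 = 0.0005124 A
  Magnitude: I_R2 = 0.0005124 A
Part 3:
  I_R2 = (V_1 - V_2)/R2 = (0.1537 - 0)/300 = 0.0005124 A
  P_R2 = I_R2² × R2 = (0.0005124)² × 300 = 0.00007877 W

Final answers:
1. V_1 = 0.1537 V
2. I_R2 = 0.0005124 A
3. P_R2 = 7.877e-05 W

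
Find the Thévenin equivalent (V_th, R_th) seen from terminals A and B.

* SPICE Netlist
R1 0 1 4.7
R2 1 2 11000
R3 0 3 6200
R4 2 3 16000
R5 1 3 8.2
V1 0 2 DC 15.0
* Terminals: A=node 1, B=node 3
Step 1 — V_th is the open-circuit voltage V_A - V_B (nothing connected across the terminals).
Nodal analysis, taking node 2 as the 0 V reference.
Source V1 fixes V_0 = 15 V.
KCL at each unknown node (sum of currents leaving = 0; resistances in Ω):
  Node 1: (V_1 - 15)/4.7 + (V_1 - 0)/11000 + (V_1 - V_3)/8.2 = 0
  Node 3: (V_3 - 15)/6200 + (V_3 - 0)/16000 + (V_3 - V_1)/8.2 = 0
Collecting terms (coefficients in siemens):
  0.3348·V_1 - 0.122·V_3 = 3.191
  0.1222·V_3 - 0.122·V_1 = 0.002419
Determinant D = (0.3348)(0.1222) - (-0.122)(-0.122) = 0.02603
V_1 = [(3.191)(0.1222) - (-0.122)(0.002419)]/D = 14.99 V
V_3 = [(0.3348)(0.002419) - (3.191)(-0.122)]/D = 14.98 V
V_th = V_1 - V_3 = 14.99 - 14.98 = 0.007654 V
Step 2 — R_th: zero the source — replace V1 by a short circuit (node 2 merges into node 0) — and find the resistance seen between A (node 1) and B (node 3).
Reduce the network between node 1 (A) and node 3 (B) by series/parallel combination:
  Rp1 = R1 ‖ R2 (parallel, both between nodes 0 and 1) = 1/(1/4.7 + 1/11000) = 4.698 Ω
  Rp2 = R3 ‖ R4 (parallel, both between nodes 0 and 3) = 1/(1/6200 + 1/16000) = 4468 Ω
  Rs1 = Rp1 + Rp2 (series, joined only at node 0) = 4.698 + 4468 = 4473 Ω
  Rp3 = R5 ‖ Rs1 (parallel, both between nodes 1 and 3) = 1/(1/8.2 + 1/4473) = 8.185 Ω
R_th = 8.185 Ω

Final answer: V_th = 0.007654 V, R_th = 8.185 Ω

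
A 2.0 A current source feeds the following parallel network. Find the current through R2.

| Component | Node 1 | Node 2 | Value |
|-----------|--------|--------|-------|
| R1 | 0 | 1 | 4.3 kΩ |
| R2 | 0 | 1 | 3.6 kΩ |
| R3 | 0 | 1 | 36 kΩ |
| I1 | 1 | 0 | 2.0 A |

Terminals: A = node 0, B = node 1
All resistors sit directly between nodes 0 and 1, so they are in parallel and share one voltage V; the full source current 2 A splits among them.
1/R_par = 1/4300 + 1/3600 + 1/36000 = 0.0005381 S  =>  R_par = 1858 Ω
V = I × R_par = 2 × 1858 = 3717 V
I_R2 = V/R2 = 3717/3600 = 1.032 A

Final answer: 1.032 A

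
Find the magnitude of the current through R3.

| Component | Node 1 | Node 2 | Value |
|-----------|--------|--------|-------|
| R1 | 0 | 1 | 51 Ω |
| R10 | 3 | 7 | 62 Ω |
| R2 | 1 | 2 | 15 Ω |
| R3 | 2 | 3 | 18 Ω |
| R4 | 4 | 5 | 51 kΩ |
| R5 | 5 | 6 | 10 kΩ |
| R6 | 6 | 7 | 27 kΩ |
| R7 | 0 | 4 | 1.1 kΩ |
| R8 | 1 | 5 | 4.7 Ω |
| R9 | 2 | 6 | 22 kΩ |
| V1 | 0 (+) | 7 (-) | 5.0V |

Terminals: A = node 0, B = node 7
Nodal analysis, taking node 7 as the 0 V reference.
Source V1 fixes V_0 = 5 V.
KCL at each unknown node (sum of currents leaving = 0; resistances in Ω):
  Node 1: (V_1 - 5)/51 + (V_1 - V_2)/15 + (V_1 - V_5)/4.7 = 0
  Node 2: (V_2 - V_1)/15 + (V_2 - V_3)/18 + (V_2 - V_6)/22000 = 0
  Node 3: (V_3 - V_2)/18 + (V_3 - 0)/62 = 0
  Node 4: (V_4 - V_5)/51000 + (V_4 - 5)/1100 = 0
  Node 5: (V_5 - V_4)/51000 + (V_5 - V_6)/10000 + (V_5 - V_1)/4.7 = 0
  Node 6: (V_6 - V_5)/10000 + (V_6 - 0)/27000 + (V_6 - V_2)/22000 = 0
Collecting terms (coefficients in siemens):
  0.299·V_1 - 0.06667·V_2 - 0.2128·V_5 = 0.09804
  0.1223·V_2 - 0.06667·V_1 - 0.05556·V_3 - 0.00004545·V_6 = 0
  0.07168·V_3 - 0.05556·V_2 = 0
  0.0009287·V_4 - 0.00001961·V_5 = 0.004545
  0.2129·V_5 - 0.2128·V_1 - 0.00001961·V_4 - 0.0001·V_6 = 0
  0.0001825·V_6 - 0.00004545·V_2 - 0.0001·V_5 = 0
Solving these 6 simultaneous equations (Gaussian elimination) gives:
  V_1 = 3.252 V, V_2 = 2.738 V, V_3 = 2.122 V, V_4 = 4.963 V
  V_5 = 3.251 V, V_6 = 2.464 V
I_R3 = (V_2 - V_3)/R3 = (2.738 - 2.122)/18 = 0.03423 A
|I_R3| = 0.03423 A

Final answer: |I_R3| = 0.03423 A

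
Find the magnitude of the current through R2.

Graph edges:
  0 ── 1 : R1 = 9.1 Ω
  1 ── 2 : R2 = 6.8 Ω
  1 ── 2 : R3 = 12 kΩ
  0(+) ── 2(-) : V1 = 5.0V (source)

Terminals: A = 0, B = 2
Nodal analysis, taking node 2 as the 0 V reference.
Source V1 fixes V_0 = 5 V.
KCL at each unknown node (sum of currents leaving = 0; resistances in Ω):
  Node 1: (V_1 - 5)/9.1 + (V_1 - 0)/6.8 + (V_1 - 0)/12000 = 0
Collecting terms: 0.257 × V_1 = 0.5495  =>  V_1 = 2.138 V
I_R2 = (V_1 - V_2)/R2 = (2.138 - 0)/6.8 = 0.3144 A
|I_R2| = 0.3144 A

Final answer: |I_R2| = 0.3144 A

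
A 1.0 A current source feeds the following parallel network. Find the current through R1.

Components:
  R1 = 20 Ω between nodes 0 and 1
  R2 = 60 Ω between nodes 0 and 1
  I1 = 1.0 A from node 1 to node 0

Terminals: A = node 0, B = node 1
All resistors sit directly between nodes 0 and 1, so they are in parallel and share one voltage V; the full source current 1 A splits among them.
1/R_par = 1/20 + 1/60 = 0.06667 S  =>  R_par = 15 Ω
V = I × R_par = 1 × 15 = 15 V
I_R1 = V/R1 = 15/20 = 0.75 A

Final answer: 0.75 A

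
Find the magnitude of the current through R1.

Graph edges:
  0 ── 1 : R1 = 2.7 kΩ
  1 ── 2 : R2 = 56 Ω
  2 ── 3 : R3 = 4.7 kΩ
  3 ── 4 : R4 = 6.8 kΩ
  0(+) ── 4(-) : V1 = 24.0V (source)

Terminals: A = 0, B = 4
Nodal analysis, taking node 4 as the 0 V reference.
Source V1 fixes V_0 = 24 V.
KCL at each unknown node (sum of currents leaving = 0; resistances in Ω):
  Node 1: (V_1 - 24)/2700 + (V_1 - V_2)/56 = 0
  Node 2: (V_2 - V_1)/56 + (V_2 - V_3)/4700 = 0
  Node 3: (V_3 - V_2)/4700 + (V_3 - 0)/6800 = 0
Collecting terms (coefficients in siemens):
  0.01823·V_1 - 0.01786·V_2 = 0.008889
  0.01807·V_2 - 0.01786·V_1 - 0.0002128·V_3 = 0
  0.0003598·V_3 - 0.0002128·V_2 = 0
Solving these 3 simultaneous equations (Gaussian elimination) gives:
  V_1 = 19.45 V, V_2 = 19.36 V, V_3 = 11.45 V
I_R1 = (V_0 - V_1)/R1 = (24 - 19.45)/2700 = 0.001684 A
|I_R1| = 0.001684 A

Final answer: |I_R1| = 0.001684 A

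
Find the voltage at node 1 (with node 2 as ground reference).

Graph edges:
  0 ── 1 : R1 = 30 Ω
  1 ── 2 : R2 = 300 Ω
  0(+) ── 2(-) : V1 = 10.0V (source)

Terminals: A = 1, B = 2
Nodal analysis, taking node 2 as the 0 V reference.
Source V1 fixes V_0 = 10 V.
KCL at each unknown node (sum of currents leaving = 0; resistances in Ω):
  Node 1: (V_1 - 10)/30 + (V_1 - 0)/300 = 0
Collecting terms: 0.03667 × V_1 = 0.3333  =>  V_1 = 9.091 V
The requested potential is V_1 = 9.091 V.

Final answer: V_1 = 9.091 V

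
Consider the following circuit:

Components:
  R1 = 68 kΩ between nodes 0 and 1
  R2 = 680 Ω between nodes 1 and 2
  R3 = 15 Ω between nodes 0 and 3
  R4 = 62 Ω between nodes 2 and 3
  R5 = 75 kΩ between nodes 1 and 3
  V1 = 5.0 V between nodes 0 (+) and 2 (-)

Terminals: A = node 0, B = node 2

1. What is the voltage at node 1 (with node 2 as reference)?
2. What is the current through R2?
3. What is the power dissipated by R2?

Nodal analysis, taking node 2 as the 0 V reference.
Source V1 fixes V_0 = 5 V.
KCL at each unknown node (sum of currents leaving = 0; resistances in Ω):
  Node 1: (V_1 - 5)/68000 + (V_1 - 0)/680 + (V_1 - V_3)/75000 = 0
  Node 3: (V_3 - 5)/15 + (V_3 - 0)/62 + (V_3 - V_1)/75000 = 0
Collecting terms (coefficients in siemens):
  0.001499·V_1 - 0.00001333·V_3 = 0.00007353
  0.08281·V_3 - 0.00001333·V_1 = 0.3333
Determinant D = (0.001499)(0.08281) - (-0.00001333)(-0.00001333) = 0.0001241
V_1 = [(0.00007353)(0.08281) - (-0.00001333)(0.3333)]/D = 0.08488 V
V_3 = [(0.001499)(0.3333) - (0.00007353)(-0.00001333)]/D = 4.025 V
Part 1:
  Read off the nodal solution: V_1 = 0.08488 V
Part 2:
  I_R2 = (V_1 - V_2)/R2 = (0.08488 - 0)/680 = 0.0001248 A
  Magnitude: I_R2 = 0.0001248 A
Part 3:
  I_R2 = (V_1 - V_2)/R2 = (0.08488 - 0)/680 = 0.0001248 A
  P_R2 = I_R2² × R2 = (0.0001248)² × 680 = 0.00001059 W

Final answers:
1. V_1 = 0.08488 V
2. I_R2 = 0.0001248 A
3. P_R2 = 1.059e-05 W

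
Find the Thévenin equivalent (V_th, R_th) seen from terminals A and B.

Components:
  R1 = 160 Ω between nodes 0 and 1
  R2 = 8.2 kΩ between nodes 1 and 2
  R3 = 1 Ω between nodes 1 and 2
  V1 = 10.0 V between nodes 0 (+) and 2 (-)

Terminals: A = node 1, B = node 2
Step 1 — V_th is the open-circuit voltage V_A - V_B (nothing connected across the terminals).
Nodal analysis, taking node 2 as the 0 V reference.
Source V1 fixes V_0 = 10 V.
KCL at each unknown node (sum of currents leaving = 0; resistances in Ω):
  Node 1: (V_1 - 10)/160 + (V_1 - 0)/8200 + (V_1 - 0)/1 = 0
Collecting terms: 1.006 × V_1 = 0.0625  =>  V_1 = 0.0621 V
V_th = V_1 - V_2 = 0.0621 - 0 = 0.0621 V
Step 2 — R_th: zero the source — replace V1 by a short circuit (node 2 merges into node 0) — and find the resistance seen between A (node 1) and B (node 0).
Reduce the network between node 1 (A) and node 0 (B) by series/parallel combination:
  Rp1 = R1 ‖ R2 ‖ R3 (parallel, all between nodes 0 and 1) = 1/(1/160 + 1/8200 + 1/1) = 0.9937 Ω
R_th = 0.9937 Ω

Final answer: V_th = 0.0621 V, R_th = 0.9937 Ω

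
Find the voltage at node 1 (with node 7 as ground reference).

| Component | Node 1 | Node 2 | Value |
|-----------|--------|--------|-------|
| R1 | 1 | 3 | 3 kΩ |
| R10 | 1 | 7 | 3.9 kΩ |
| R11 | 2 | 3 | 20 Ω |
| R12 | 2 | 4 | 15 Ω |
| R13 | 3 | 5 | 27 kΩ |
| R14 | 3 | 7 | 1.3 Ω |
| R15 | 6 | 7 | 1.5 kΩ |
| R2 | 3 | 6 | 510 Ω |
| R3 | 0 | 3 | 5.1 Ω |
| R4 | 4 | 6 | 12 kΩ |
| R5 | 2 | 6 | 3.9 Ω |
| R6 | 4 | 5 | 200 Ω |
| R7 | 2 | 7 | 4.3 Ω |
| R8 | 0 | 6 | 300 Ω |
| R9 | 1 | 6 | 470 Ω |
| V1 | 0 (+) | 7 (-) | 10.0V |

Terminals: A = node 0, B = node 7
Nodal analysis, taking node 7 as the 0 V reference.
Source V1 fixes V_0 = 10 V.
KCL at each unknown node (sum of currents leaving = 0; resistances in Ω):
  Node 1: (V_1 - V_3)/3000 + (V_1 - V_6)/470 + (V_1 - 0)/3900 = 0
  Node 2: (V_2 - V_6)/3.9 + (V_2 - 0)/4.3 + (V_2 - V_3)/20 + (V_2 - V_4)/15 = 0
  Node 3: (V_3 - V_1)/3000 + (V_3 - V_6)/510 + (V_3 - 10)/5.1 + (V_3 - V_2)/20 + (V_3 - V_5)/27000 + (V_3 - 0)/1.3 = 0
  Node 4: (V_4 - V_6)/12000 + (V_4 - V_5)/200 + (V_4 - V_2)/15 = 0
  Node 5: (V_5 - V_4)/200 + (V_5 - V_3)/27000 = 0
  Node 6: (V_6 - V_3)/510 + (V_6 - V_4)/12000 + (V_6 - V_2)/3.9 + (V_6 - 10)/300 + (V_6 - V_1)/470 + (V_6 - 0)/1500 = 0
Collecting terms (coefficients in siemens):
  0.002717·V_1 - 0.0003333·V_3 - 0.002128·V_6 = 0
  0.6056·V_2 - 0.05·V_3 - 0.06667·V_4 - 0.2564·V_6 = 0
  1.018·V_3 - 0.0003333·V_1 - 0.05·V_2 - 0.00003704·V_5 - 0.001961·V_6 = 1.961
  0.07175·V_4 - 0.06667·V_2 - 0.005·V_5 - 0.00008333·V_6 = 0
  0.005037·V_5 - 0.00003704·V_3 - 0.005·V_4 = 0
  0.2646·V_6 - 0.002128·V_1 - 0.2564·V_2 - 0.001961·V_3 - 0.00008333·V_4 = 0.03333
Solving these 6 simultaneous equations (Gaussian elimination) gives:
  V_1 = 0.7068 V, V_2 = 0.4652 V, V_3 = 1.951 V, V_4 = 0.4662 V
  V_5 = 0.4771 V, V_6 = 0.5971 V
The requested potential is V_1 = 0.7068 V.

Final answer: V_1 = 0.7068 V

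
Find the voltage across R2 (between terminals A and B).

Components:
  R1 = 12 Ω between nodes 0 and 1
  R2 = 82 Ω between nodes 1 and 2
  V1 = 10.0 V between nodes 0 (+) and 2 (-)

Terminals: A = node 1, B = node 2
R1 and R2 are in series across V1 (node 0 → node 1 → node 2), and the output A–B is taken across R2, so this is a voltage divider.
Series current: I = V1/(R1 + R2) = 10/(12 + 82) = 10/94 = 0.1064 A
V_R2 = I × R2 = V1 × R2/(R1 + R2) = 10 × 82/94 = 8.723 V

Final answer: 8.723 V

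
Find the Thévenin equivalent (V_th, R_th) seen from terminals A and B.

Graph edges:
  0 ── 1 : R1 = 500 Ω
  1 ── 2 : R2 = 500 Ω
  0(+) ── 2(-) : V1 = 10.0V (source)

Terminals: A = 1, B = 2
Step 1 — V_th is the open-circuit voltage V_A - V_B (nothing connected across the terminals).
Nodal analysis, taking node 2 as the 0 V reference.
Source V1 fixes V_0 = 10 V.
KCL at each unknown node (sum of currents leaving = 0; resistances in Ω):
  Node 1: (V_1 - 10)/500 + (V_1 - 0)/500 = 0
Collecting terms: 0.004 × V_1 = 0.02  =>  V_1 = 5 V
V_th = V_1 - V_2 = 5 - 0 = 5 V
Step 2 — R_th: zero the source — replace V1 by a short circuit (node 2 merges into node 0) — and find the resistance seen between A (node 1) and B (node 0).
Reduce the network between node 1 (A) and node 0 (B) by series/parallel combination:
  Rp1 = R1 ‖ R2 (parallel, both between nodes 0 and 1) = 1/(1/500 + 1/500) = 250 Ω
R_th = 250 Ω

Final answer: V_th = 5 V, R_th = 250 Ω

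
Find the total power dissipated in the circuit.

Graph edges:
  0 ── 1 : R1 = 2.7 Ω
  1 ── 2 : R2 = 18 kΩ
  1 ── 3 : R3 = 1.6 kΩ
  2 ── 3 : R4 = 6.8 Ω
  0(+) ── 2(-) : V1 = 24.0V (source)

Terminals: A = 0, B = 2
Nodal analysis, taking node 2 as the 0 V reference.
Source V1 fixes V_0 = 24 V.
KCL at each unknown node (sum of currents leaving = 0; resistances in Ω):
  Node 1: (V_1 - 24)/2.7 + (V_1 - 0)/18000 + (V_1 - V_3)/1600 = 0
  Node 3: (V_3 - V_1)/1600 + (V_3 - 0)/6.8 = 0
Collecting terms (coefficients in siemens):
  0.3711·V_1 - 0.000625·V_3 = 8.889
  0.1477·V_3 - 0.000625·V_1 = 0
Determinant D = (0.3711)(0.1477) - (-0.000625)(-0.000625) = 0.0548
V_1 = [(8.889)(0.1477) - (-0.000625)(0)]/D = 23.96 V
V_3 = [(0.3711)(0) - (8.889)(-0.000625)]/D = 0.1014 V
Power in each resistor, P = (ΔV)²/R:
  P_R1 = (24 - 23.96)²/2.7 = 0.0007121 W
  P_R2 = (23.96 - 0)²/18000 = 0.03188 W
  P_R3 = (23.96 - 0.1014)²/1600 = 0.3557 W
  P_R4 = (0 - 0.1014)²/6.8 = 0.001512 W
P_total = P_R1 + P_R2 + P_R3 + P_R4 = 0.3898 W

Final answer: 0.3898 W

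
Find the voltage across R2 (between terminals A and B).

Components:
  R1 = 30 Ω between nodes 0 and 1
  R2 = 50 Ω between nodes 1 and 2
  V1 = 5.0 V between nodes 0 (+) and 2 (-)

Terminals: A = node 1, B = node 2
R1 and R2 are in series across V1 (node 0 → node 1 → node 2), and the output A–B is taken across R2, so this is a voltage divider.
Series current: I = V1/(R1 + R2) = 5/(30 + 50) = 5/80 = 0.0625 A
V_R2 = I × R2 = V1 × R2/(R1 + R2) = 5 × 50/80 = 3.125 V

Final answer: 3.125 V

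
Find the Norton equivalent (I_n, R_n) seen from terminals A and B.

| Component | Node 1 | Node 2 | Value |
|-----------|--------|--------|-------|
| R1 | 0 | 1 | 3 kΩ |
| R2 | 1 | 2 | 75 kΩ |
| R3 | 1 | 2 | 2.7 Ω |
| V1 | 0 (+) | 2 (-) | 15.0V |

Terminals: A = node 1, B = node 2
Find the Thévenin equivalent first; then I_n = V_th/R_th and R_n = R_th.
Step 1 — V_th is the open-circuit voltage V_A - V_B (nothing connected across the terminals).
Nodal analysis, taking node 2 as the 0 V reference.
Source V1 fixes V_0 = 15 V.
KCL at each unknown node (sum of currents leaving = 0; resistances in Ω):
  Node 1: (V_1 - 15)/3000 + (V_1 - 0)/75000 + (V_1 - 0)/2.7 = 0
Collecting terms: 0.3707 × V_1 = 0.005  =>  V_1 = 0.01349 V
V_th = V_1 - V_2 = 0.01349 - 0 = 0.01349 V
Step 2 — R_th: zero the source — replace V1 by a short circuit (node 2 merges into node 0) — and find the resistance seen between A (node 1) and B (node 0).
Reduce the network between node 1 (A) and node 0 (B) by series/parallel combination:
  Rp1 = R1 ‖ R2 ‖ R3 (parallel, all between nodes 0 and 1) = 1/(1/3000 + 1/75000 + 1/2.7) = 2.697 Ω
R_th = 2.697 Ω
I_n = V_th/R_th = 0.01349/2.697 = 0.005 A, and R_n = R_th = 2.697 Ω

Final answer: I_n = 0.005 A, R_n = 2.697 Ω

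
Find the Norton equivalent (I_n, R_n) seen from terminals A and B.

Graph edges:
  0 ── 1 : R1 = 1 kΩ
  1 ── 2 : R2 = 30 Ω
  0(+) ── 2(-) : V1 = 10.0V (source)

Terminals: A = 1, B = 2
Find the Thévenin equivalent first; then I_n = V_th/R_th and R_n = R_th.
Step 1 — V_th is the open-circuit voltage V_A - V_B (nothing connected across the terminals).
Nodal analysis, taking node 2 as the 0 V reference.
Source V1 fixes V_0 = 10 V.
KCL at each unknown node (sum of currents leaving = 0; resistances in Ω):
  Node 1: (V_1 - 10)/1000 + (V_1 - 0)/30 = 0
Collecting terms: 0.03433 × V_1 = 0.01  =>  V_1 = 0.2913 V
V_th = V_1 - V_2 = 0.2913 - 0 = 0.2913 V
Step 2 — R_th: zero the source — replace V1 by a short circuit (node 2 merges into node 0) — and find the resistance seen between A (node 1) and B (node 0).
Reduce the network between node 1 (A) and node 0 (B) by series/parallel combination:
  Rp1 = R1 ‖ R2 (parallel, both between nodes 0 and 1) = 1/(1/1000 + 1/30) = 29.13 Ω
R_th = 29.13 Ω
I_n = V_th/R_th = 0.2913/29.13 = 0.01 A, and R_n = R_th = 29.13 Ω

Final answer: I_n = 0.01 A, R_n = 29.13 Ω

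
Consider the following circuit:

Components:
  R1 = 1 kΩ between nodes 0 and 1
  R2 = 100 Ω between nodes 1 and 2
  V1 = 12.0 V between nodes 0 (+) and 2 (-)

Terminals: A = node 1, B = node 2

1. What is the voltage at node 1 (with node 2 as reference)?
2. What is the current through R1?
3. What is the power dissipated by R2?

Nodal analysis, taking node 2 as the 0 V reference.
Source V1 fixes V_0 = 12 V.
KCL at each unknown node (sum of currents leaving = 0; resistances in Ω):
  Node 1: (V_1 - 12)/1000 + (V_1 - 0)/100 = 0
Collecting terms: 0.011 × V_1 = 0.012  =>  V_1 = 1.091 V
Part 1:
  Read off the nodal solution: V_1 = 1.091 V
Part 2:
  I_R1 = (V_0 - V_1)/R1 = (12 - 1.091)/1000 = 0.01091 A
  Magnitude: I_R1 = 0.01091 A
Part 3:
  I_R2 = (V_1 - V_2)/R2 = (1.091 - 0)/100 = 0.01091 A
  P_R2 = I_R2² × R2 = (0.01091)² × 100 = 0.0119 W

Final answers:
1. V_1 = 1.091 V
2. I_R1 = 0.01091 A
3. P_R2 = 0.0119 W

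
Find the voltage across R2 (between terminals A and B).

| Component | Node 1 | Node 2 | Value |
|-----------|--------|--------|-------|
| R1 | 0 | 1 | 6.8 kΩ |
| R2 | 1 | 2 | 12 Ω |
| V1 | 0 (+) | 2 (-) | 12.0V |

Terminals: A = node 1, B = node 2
R1 and R2 are in series across V1 (node 0 → node 1 → node 2), and the output A–B is taken across R2, so this is a voltage divider.
Series current: I = V1/(R1 + R2) = 12/(6800 + 12) = 12/6812 = 0.001762 A
V_R2 = I × R2 = V1 × R2/(R1 + R2) = 12 × 12/6812 = 0.02114 V

Final answer: 0.02114 V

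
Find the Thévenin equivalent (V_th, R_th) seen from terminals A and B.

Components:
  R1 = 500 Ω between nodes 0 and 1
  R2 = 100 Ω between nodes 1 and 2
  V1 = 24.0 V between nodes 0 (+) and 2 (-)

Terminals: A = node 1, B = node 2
Step 1 — V_th is the open-circuit voltage V_A - V_B (nothing connected across the terminals).
Nodal analysis, taking node 2 as the 0 V reference.
Source V1 fixes V_0 = 24 V.
KCL at each unknown node (sum of currents leaving = 0; resistances in Ω):
  Node 1: (V_1 - 24)/500 + (V_1 - 0)/100 = 0
Collecting terms: 0.012 × V_1 = 0.048  =>  V_1 = 4 V
V_th = V_1 - V_2 = 4 - 0 = 4 V
Step 2 — R_th: zero the source — replace V1 by a short circuit (node 2 merges into node 0) — and find the resistance seen between A (node 1) and B (node 0).
Reduce the network between node 1 (A) and node 0 (B) by series/parallel combination:
  Rp1 = R1 ‖ R2 (parallel, both between nodes 0 and 1) = 1/(1/500 + 1/100) = 83.33 Ω
R_th = 83.33 Ω

Final answer: V_th = 4 V, R_th = 83.33 Ω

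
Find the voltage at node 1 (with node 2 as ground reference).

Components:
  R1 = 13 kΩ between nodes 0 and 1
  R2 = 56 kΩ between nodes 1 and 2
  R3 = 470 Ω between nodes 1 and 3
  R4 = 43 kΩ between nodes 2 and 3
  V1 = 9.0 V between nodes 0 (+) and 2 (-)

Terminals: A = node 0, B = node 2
Nodal analysis, taking node 2 as the 0 V reference.
Source V1 fixes V_0 = 9 V.
KCL at each unknown node (sum of currents leaving = 0; resistances in Ω):
  Node 1: (V_1 - 9)/13000 + (V_1 - 0)/56000 + (V_1 - V_3)/470 = 0
  Node 3: (V_3 - V_1)/470 + (V_3 - 0)/43000 = 0
Collecting terms (coefficients in siemens):
  0.002222·V_1 - 0.002128·V_3 = 0.0006923
  0.002151·V_3 - 0.002128·V_1 = 0
Determinant D = (0.002222)(0.002151) - (-0.002128)(-0.002128) = 0.0000002533
V_1 = [(0.0006923)(0.002151) - (-0.002128)(0)]/D = 5.878 V
V_3 = [(0.002222)(0) - (0.0006923)(-0.002128)]/D = 5.814 V
The requested potential is V_1 = 5.878 V.

Final answer: V_1 = 5.878 V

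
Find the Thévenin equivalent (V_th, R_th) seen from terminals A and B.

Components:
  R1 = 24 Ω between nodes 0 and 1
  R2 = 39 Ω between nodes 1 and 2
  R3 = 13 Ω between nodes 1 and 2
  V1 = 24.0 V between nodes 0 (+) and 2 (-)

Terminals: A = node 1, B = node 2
Step 1 — V_th is the open-circuit voltage V_A - V_B (nothing connected across the terminals).
Nodal analysis, taking node 2 as the 0 V reference.
Source V1 fixes V_0 = 24 V.
KCL at each unknown node (sum of currents leaving = 0; resistances in Ω):
  Node 1: (V_1 - 24)/24 + (V_1 - 0)/39 + (V_1 - 0)/13 = 0
Collecting terms: 0.1442 × V_1 = 1  =>  V_1 = 6.933 V
V_th = V_1 - V_2 = 6.933 - 0 = 6.933 V
Step 2 — R_th: zero the source — replace V1 by a short circuit (node 2 merges into node 0) — and find the resistance seen between A (node 1) and B (node 0).
Reduce the network between node 1 (A) and node 0 (B) by series/parallel combination:
  Rp1 = R1 ‖ R2 ‖ R3 (parallel, all between nodes 0 and 1) = 1/(1/24 + 1/39 + 1/13) = 6.933 Ω
R_th = 6.933 Ω

Final answer: V_th = 6.933 V, R_th = 6.933 Ω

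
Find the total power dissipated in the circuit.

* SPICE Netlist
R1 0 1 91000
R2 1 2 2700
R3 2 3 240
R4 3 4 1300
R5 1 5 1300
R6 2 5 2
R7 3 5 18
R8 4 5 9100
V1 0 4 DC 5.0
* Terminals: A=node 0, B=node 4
Nodal analysis, taking node 4 as the 0 V reference.
Source V1 fixes V_0 = 5 V.
KCL at each unknown node (sum of currents leaving = 0; resistances in Ω):
  Node 1: (V_1 - 5)/91000 + (V_1 - V_2)/2700 + (V_1 - V_5)/1300 = 0
  Node 2: (V_2 - V_1)/2700 + (V_2 - V_3)/240 + (V_2 - V_5)/2 = 0
  Node 3: (V_3 - V_2)/240 + (V_3 - 0)/1300 + (V_3 - V_5)/18 = 0
  Node 5: (V_5 - V_1)/1300 + (V_5 - V_2)/2 + (V_5 - V_3)/18 + (V_5 - 0)/9100 = 0
Collecting terms (coefficients in siemens):
  0.001151·V_1 - 0.0003704·V_2 - 0.0007692·V_5 = 0.00005495
  0.5045·V_2 - 0.0003704·V_1 - 0.004167·V_3 - 0.5·V_5 = 0
  0.06049·V_3 - 0.004167·V_2 - 0.05556·V_5 = 0
  0.5564·V_5 - 0.0007692·V_1 - 0.5·V_2 - 0.05556·V_3 = 0
Solving these 4 simultaneous equations (Gaussian elimination) gives:
  V_1 = 0.109 V, V_2 = 0.06185 V, V_3 = 0.06104 V, V_5 = 0.06182 V
Power in each resistor, P = (ΔV)²/R:
  P_R1 = (5 - 0.109)²/91000 = 0.0002629 W
  P_R2 = (0.109 - 0.06185)²/2700 = 0.0000008232 W
  P_R3 = (0.06185 - 0.06104)²/240 = 0.00000000275 W
  P_R4 = (0.06104 - 0)²/1300 = 0.000002866 W
  P_R5 = (0.109 - 0.06182)²/1300 = 0.000001712 W
  P_R6 = (0.06185 - 0.06182)²/2 = 0.0000000003963 W
  P_R7 = (0.06104 - 0.06182)²/18 = 0.00000003417 W
  P_R8 = (0 - 0.06182)²/9100 = 0.00000042 W
P_total = P_R1 + P_R2 + P_R3 + P_R4 + P_R5 + P_R6 + P_R7 + P_R8 = 0.0002687 W

Final answer: 0.0002687 W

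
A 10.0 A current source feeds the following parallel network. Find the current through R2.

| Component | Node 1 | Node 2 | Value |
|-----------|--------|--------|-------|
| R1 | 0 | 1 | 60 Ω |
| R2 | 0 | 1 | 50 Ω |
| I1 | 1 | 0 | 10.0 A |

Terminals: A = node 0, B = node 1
All resistors sit directly between nodes 0 and 1, so they are in parallel and share one voltage V; the full source current 10 A splits among them.
1/R_par = 1/60 + 1/50 = 0.03667 S  =>  R_par = 27.27 Ω
V = I × R_par = 10 × 27.27 = 272.7 V
I_R2 = V/R2 = 272.7/50 = 5.455 A

Final answer: 5.455 A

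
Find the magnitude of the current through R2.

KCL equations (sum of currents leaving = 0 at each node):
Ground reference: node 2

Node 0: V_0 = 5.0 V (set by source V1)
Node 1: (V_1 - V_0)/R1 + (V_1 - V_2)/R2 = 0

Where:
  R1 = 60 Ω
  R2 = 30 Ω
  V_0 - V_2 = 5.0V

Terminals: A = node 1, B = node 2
Nodal analysis, taking node 2 as the 0 V reference.
Source V1 fixes V_0 = 5 V.
KCL at each unknown node (sum of currents leaving = 0; resistances in Ω):
  Node 1: (V_1 - 5)/60 + (V_1 - 0)/30 = 0
Collecting terms: 0.05 × V_1 = 0.08333  =>  V_1 = 1.667 V
I_R2 = (V_1 - V_2)/R2 = (1.667 - 0)/30 = 0.05556 A
|I_R2| = 0.05556 A

Final answer: |I_R2| = 0.05556 A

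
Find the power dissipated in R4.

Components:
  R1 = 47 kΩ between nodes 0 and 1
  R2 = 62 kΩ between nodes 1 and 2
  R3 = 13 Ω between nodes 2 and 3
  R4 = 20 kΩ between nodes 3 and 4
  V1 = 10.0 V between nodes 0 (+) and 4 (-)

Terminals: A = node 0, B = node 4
Nodal analysis, taking node 4 as the 0 V reference.
Source V1 fixes V_0 = 10 V.
KCL at each unknown node (sum of currents leaving = 0; resistances in Ω):
  Node 1: (V_1 - 10)/47000 + (V_1 - V_2)/62000 = 0
  Node 2: (V_2 - V_1)/62000 + (V_2 - V_3)/13 = 0
  Node 3: (V_3 - V_2)/13 + (V_3 - 0)/20000 = 0
Collecting terms (coefficients in siemens):
  0.00003741·V_1 - 0.00001613·V_2 = 0.0002128
  0.07694·V_2 - 0.00001613·V_1 - 0.07692·V_3 = 0
  0.07697·V_3 - 0.07692·V_2 = 0
Solving these 3 simultaneous equations (Gaussian elimination) gives:
  V_1 = 6.357 V, V_2 = 1.551 V, V_3 = 1.55 V
I_R4 = (V_3 - V_4)/R4 = (1.55 - 0)/20000 = 0.00007751 A
P_R4 = I_R4² × R4 = (0.00007751)² × 20000 = 0.0001202 W

Final answer: 0.0001202 W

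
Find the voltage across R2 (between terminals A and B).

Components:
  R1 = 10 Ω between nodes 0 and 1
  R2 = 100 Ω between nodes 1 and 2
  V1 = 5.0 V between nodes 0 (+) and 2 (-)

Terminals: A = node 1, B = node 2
R1 and R2 are in series across V1 (node 0 → node 1 → node 2), and the output A–B is taken across R2, so this is a voltage divider.
Series current: I = V1/(R1 + R2) = 5/(10 + 100) = 5/110 = 0.04545 A
V_R2 = I × R2 = V1 × R2/(R1 + R2) = 5 × 100/110 = 4.545 V

Final answer: 4.545 V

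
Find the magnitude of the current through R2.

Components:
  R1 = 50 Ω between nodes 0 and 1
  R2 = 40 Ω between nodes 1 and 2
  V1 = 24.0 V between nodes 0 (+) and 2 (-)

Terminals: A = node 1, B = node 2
Nodal analysis, taking node 2 as the 0 V reference.
Source V1 fixes V_0 = 24 V.
KCL at each unknown node (sum of currents leaving = 0; resistances in Ω):
  Node 1: (V_1 - 24)/50 + (V_1 - 0)/40 = 0
Collecting terms: 0.045 × V_1 = 0.48  =>  V_1 = 10.67 V
I_R2 = (V_1 - V_2)/R2 = (10.67 - 0)/40 = 0.2667 A
|I_R2| = 0.2667 A

Final answer: |I_R2| = 0.2667 A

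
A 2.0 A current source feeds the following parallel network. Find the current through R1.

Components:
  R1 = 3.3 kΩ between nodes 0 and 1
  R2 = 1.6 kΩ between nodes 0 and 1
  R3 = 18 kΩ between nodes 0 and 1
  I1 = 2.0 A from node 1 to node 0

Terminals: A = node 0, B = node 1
All resistors sit directly between nodes 0 and 1, so they are in parallel and share one voltage V; the full source current 2 A splits among them.
1/R_par = 1/3300 + 1/1600 + 1/18000 = 0.0009836 S  =>  R_par = 1017 Ω
V = I × R_par = 2 × 1017 = 2033 V
I_R1 = V/R1 = 2033/3300 = 0.6162 A

Final answer: 0.6162 A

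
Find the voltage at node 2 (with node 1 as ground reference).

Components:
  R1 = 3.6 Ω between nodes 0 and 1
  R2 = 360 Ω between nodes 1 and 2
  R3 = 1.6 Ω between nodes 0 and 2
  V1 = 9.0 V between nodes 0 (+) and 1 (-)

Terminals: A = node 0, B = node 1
Nodal analysis, taking node 1 as the 0 V reference.
Source V1 fixes V_0 = 9 V.
KCL at each unknown node (sum of currents leaving = 0; resistances in Ω):
  Node 2: (V_2 - 0)/360 + (V_2 - 9)/1.6 = 0
Collecting terms: 0.6278 × V_2 = 5.625  =>  V_2 = 8.96 V
The requested potential is V_2 = 8.96 V.

Final answer: V_2 = 8.96 V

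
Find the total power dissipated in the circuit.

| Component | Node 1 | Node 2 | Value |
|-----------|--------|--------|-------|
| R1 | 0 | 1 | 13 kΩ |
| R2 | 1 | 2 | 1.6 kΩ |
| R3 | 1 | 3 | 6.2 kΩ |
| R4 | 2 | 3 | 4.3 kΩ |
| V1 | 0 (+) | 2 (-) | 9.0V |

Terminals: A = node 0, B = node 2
Nodal analysis, taking node 2 as the 0 V reference.
Source V1 fixes V_0 = 9 V.
KCL at each unknown node (sum of currents leaving = 0; resistances in Ω):
  Node 1: (V_1 - 9)/13000 + (V_1 - 0)/1600 + (V_1 - V_3)/6200 = 0
  Node 3: (V_3 - V_1)/6200 + (V_3 - 0)/4300 = 0
Collecting terms (coefficients in siemens):
  0.0008632·V_1 - 0.0001613·V_3 = 0.0006923
  0.0003938·V_3 - 0.0001613·V_1 = 0
Determinant D = (0.0008632)(0.0003938) - (-0.0001613)(-0.0001613) = 0.000000314
V_1 = [(0.0006923)(0.0003938) - (-0.0001613)(0)]/D = 0.8685 V
V_3 = [(0.0008632)(0) - (0.0006923)(-0.0001613)]/D = 0.3557 V
Power in each resistor, P = (ΔV)²/R:
  P_R1 = (9 - 0.8685)²/13000 = 0.005086 W
  P_R2 = (0.8685 - 0)²/1600 = 0.0004714 W
  P_R3 = (0.8685 - 0.3557)²/6200 = 0.00004241 W
  P_R4 = (0 - 0.3557)²/4300 = 0.00002942 W
P_total = P_R1 + P_R2 + P_R3 + P_R4 = 0.00563 W

Final answer: 0.00563 W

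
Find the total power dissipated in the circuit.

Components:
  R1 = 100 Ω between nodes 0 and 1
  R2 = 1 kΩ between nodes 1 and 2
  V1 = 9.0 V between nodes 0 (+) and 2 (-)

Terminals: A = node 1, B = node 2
Nodal analysis, taking node 2 as the 0 V reference.
Source V1 fixes V_0 = 9 V.
KCL at each unknown node (sum of currents leaving = 0; resistances in Ω):
  Node 1: (V_1 - 9)/100 + (V_1 - 0)/1000 = 0
Collecting terms: 0.011 × V_1 = 0.09  =>  V_1 = 8.182 V
Power in each resistor, P = (ΔV)²/R:
  P_R1 = (9 - 8.182)²/100 = 0.006694 W
  P_R2 = (8.182 - 0)²/1000 = 0.06694 W
P_total = P_R1 + P_R2 = 0.07364 W

Final answer: 0.07364 W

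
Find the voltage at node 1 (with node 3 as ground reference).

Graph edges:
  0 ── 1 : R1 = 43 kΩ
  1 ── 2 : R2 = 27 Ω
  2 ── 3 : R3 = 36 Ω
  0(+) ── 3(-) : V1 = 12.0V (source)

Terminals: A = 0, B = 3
Nodal analysis, taking node 3 as the 0 V reference.
Source V1 fixes V_0 = 12 V.
KCL at each unknown node (sum of currents leaving = 0; resistances in Ω):
  Node 1: (V_1 - 12)/43000 + (V_1 - V_2)/27 = 0
  Node 2: (V_2 - V_1)/27 + (V_2 - 0)/36 = 0
Collecting terms (coefficients in siemens):
  0.03706·V_1 - 0.03704·V_2 = 0.0002791
  0.06481·V_2 - 0.03704·V_1 = 0
Determinant D = (0.03706)(0.06481) - (-0.03704)(-0.03704) = 0.00103
V_1 = [(0.0002791)(0.06481) - (-0.03704)(0)]/D = 0.01756 V
V_2 = [(0.03706)(0) - (0.0002791)(-0.03704)]/D = 0.01003 V
The requested potential is V_1 = 0.01756 V.

Final answer: V_1 = 0.01756 V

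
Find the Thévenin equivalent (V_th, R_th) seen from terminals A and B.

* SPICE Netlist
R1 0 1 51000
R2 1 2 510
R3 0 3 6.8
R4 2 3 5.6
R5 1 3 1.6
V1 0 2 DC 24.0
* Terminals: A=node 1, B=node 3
Step 1 — V_th is the open-circuit voltage V_A - V_B (nothing connected across the terminals).
Nodal analysis, taking node 2 as the 0 V reference.
Source V1 fixes V_0 = 24 V.
KCL at each unknown node (sum of currents leaving = 0; resistances in Ω):
  Node 1: (V_1 - 24)/51000 + (V_1 - 0)/510 + (V_1 - V_3)/1.6 = 0
  Node 3: (V_3 - 24)/6.8 + (V_3 - 0)/5.6 + (V_3 - V_1)/1.6 = 0
Collecting terms (coefficients in siemens):
  0.627·V_1 - 0.625·V_3 = 0.0004706
  0.9506·V_3 - 0.625·V_1 = 3.529
Determinant D = (0.627)(0.9506) - (-0.625)(-0.625) = 0.2054
V_1 = [(0.0004706)(0.9506) - (-0.625)(3.529)]/D = 10.74 V
V_3 = [(0.627)(3.529) - (0.0004706)(-0.625)]/D = 10.77 V
V_th = V_1 - V_3 = 10.74 - 10.77 = -0.03328 V
Step 2 — R_th: zero the source — replace V1 by a short circuit (node 2 merges into node 0) — and find the resistance seen between A (node 1) and B (node 3).
Reduce the network between node 1 (A) and node 3 (B) by series/parallel combination:
  Rp1 = R1 ‖ R2 (parallel, both between nodes 0 and 1) = 1/(1/51000 + 1/510) = 505 Ω
  Rp2 = R3 ‖ R4 (parallel, both between nodes 0 and 3) = 1/(1/6.8 + 1/5.6) = 3.071 Ω
  Rs1 = Rp1 + Rp2 (series, joined only at node 0) = 505 + 3.071 = 508 Ω
  Rp3 = R5 ‖ Rs1 (parallel, both between nodes 1 and 3) = 1/(1/1.6 + 1/508) = 1.595 Ω
R_th = 1.595 Ω

Final answer: V_th = -0.03328 V, R_th = 1.595 Ω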